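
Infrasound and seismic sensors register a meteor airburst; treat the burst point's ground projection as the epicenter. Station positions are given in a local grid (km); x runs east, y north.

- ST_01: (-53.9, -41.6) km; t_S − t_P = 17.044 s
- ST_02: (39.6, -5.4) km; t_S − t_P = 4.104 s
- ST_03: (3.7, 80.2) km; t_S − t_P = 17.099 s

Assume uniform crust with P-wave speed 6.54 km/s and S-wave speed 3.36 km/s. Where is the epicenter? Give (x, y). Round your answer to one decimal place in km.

62.3 km east, -22.4 km north

Distance from S−P lag: d = Δt · v_P v_S / (v_P − v_S) = Δt · (6.54·3.36)/(6.54−3.36) ≈ 6.9102·Δt.
So d_ST_01 = 117.78, d_ST_02 = 28.36, d_ST_03 = 118.16 km.
Circle about each station: (x + 53.9)² + (y + 41.6)² = 117.78²; (x − 39.6)² + (y + 5.4)² = 28.36²; (x − 3.7)² + (y − 80.2)² = 118.16².
Subtracting the ST_01 equation from the ST_02 and ST_03 equations removes the quadratic terms:
187.0 x + 72.4 y = 10029.39
115.2 x + 243.6 y = 1720.30
Solving the 2×2 system: x ≈ 62.3, y ≈ -22.4 km.
Check against ST_01 (with the unrounded x, y): √((x + 53.9)²+(y + 41.6)²) = 117.78 ≈ 117.78 km. ✓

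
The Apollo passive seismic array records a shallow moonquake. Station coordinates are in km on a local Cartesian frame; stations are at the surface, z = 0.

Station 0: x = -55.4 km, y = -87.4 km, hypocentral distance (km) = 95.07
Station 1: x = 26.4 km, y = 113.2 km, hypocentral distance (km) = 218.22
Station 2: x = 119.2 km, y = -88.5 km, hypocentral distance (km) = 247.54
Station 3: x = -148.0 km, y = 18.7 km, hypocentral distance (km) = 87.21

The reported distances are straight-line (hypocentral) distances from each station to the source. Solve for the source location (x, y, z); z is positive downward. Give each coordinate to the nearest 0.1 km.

Each station gives a sphere (x−x_i)² + (y−y_i)² + z² = d_i² (stations at z=0).
Subtracting the Station 0 sphere from Station 1 and Station 2: z² cancels, leaving linear equations in x and y:
163.6 x + 401.2 y = -35778.38
349.2 x − 2.2 y = -40904.78
Solving: x ≈ -117.399, y ≈ -41.306 km (keep extra digits for the depth step; rounded: -117.4, -41.3).
Then from the Station 0 sphere: z² = 95.07² − (x + 55.4)² − (y + 87.4)² with x = -117.399, y = -41.306, so z ≈ 55.406 ≈ 55.4 km.
Check against Station 3 (with the unrounded solution): distance 87.22 ≈ 87.21 km. ✓

(-117.4, -41.3, 55.4)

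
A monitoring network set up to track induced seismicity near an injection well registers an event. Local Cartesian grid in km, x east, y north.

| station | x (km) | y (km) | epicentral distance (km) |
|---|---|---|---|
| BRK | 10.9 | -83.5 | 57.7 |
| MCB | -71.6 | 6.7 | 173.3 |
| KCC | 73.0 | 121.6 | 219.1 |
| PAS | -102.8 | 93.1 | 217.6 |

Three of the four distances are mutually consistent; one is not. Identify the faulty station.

PAS

Solve using three stations at a time. Using BRK, MCB, KCC (subtract circle equations pairwise → linear system) gives (x, y) ≈ (66.9, -97.4).
Distances from that point to each station vs reported:
  BRK: calculated 57.8 vs reported 57.7 → residual 0.1 km
  MCB: calculated 173.3 vs reported 173.3 → residual 0.0 km
  KCC: calculated 219.1 vs reported 219.1 → residual 0.0 km
  PAS: calculated 255.2 vs reported 217.6 → residual 37.6 km
BRK, MCB, KCC are mutually consistent (residuals ≈ 0); PAS is off by 37.6 km.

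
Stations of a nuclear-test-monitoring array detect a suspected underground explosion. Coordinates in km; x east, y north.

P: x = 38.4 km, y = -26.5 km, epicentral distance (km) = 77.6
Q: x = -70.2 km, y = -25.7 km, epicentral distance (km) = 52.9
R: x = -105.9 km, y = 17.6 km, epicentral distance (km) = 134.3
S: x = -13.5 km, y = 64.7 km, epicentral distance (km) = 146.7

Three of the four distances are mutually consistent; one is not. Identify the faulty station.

Solve using three stations at a time. Using P, R, S (subtract circle equations pairwise → linear system) gives (x, y) ≈ (-15.8, -82.0).
Distances from that point to each station vs reported:
  P: calculated 77.5 vs reported 77.6 → residual 0.1 km
  Q: calculated 78.3 vs reported 52.9 → residual 25.4 km
  R: calculated 134.3 vs reported 134.3 → residual 0.0 km
  S: calculated 146.7 vs reported 146.7 → residual 0.0 km
P, R, S are mutually consistent (residuals ≈ 0); Q is off by 25.4 km.

Q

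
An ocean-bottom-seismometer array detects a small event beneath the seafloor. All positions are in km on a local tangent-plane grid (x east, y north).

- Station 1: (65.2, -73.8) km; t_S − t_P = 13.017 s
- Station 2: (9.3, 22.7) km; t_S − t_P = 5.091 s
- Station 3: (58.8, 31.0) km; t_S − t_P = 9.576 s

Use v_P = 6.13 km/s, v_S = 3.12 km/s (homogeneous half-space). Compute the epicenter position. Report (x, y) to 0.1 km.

Distance from S−P lag: d = Δt · v_P v_S / (v_P − v_S) = Δt · (6.13·3.12)/(6.13−3.12) ≈ 6.3540·Δt.
So d_Station 1 = 82.71, d_Station 2 = 32.35, d_Station 3 = 60.85 km.
Circle about each station: (x − 65.2)² + (y + 73.8)² = 82.71²; (x − 9.3)² + (y − 22.7)² = 32.35²; (x − 58.8)² + (y − 31.0)² = 60.85².
Subtracting pairs of circle equations eliminates x²+y² and gives linear equations (the radical axes):
-111.8 x + 193.0 y = -3301.28
-12.8 x + 209.6 y = -2140.82
Solving the 2×2 system: x ≈ 13.3, y ≈ -9.4 km.
Check against Station 1 (with the unrounded x, y): √((x − 65.2)²+(y + 73.8)²) = 82.71 ≈ 82.71 km. ✓

x ≈ 13.3 km, y ≈ -9.4 km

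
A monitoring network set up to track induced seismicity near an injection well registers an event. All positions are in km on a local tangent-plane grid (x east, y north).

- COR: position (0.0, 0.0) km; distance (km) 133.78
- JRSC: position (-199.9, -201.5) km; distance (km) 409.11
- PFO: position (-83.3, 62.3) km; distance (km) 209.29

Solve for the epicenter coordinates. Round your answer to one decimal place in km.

125.4 km east, 46.6 km north

Circle about each station: x² + y² = 133.78²; (x + 199.9)² + (y + 201.5)² = 409.11²; (x + 83.3)² + (y − 62.3)² = 209.29².
Subtracting the COR equation from the JRSC and PFO equations removes the quadratic terms:
-399.8 x − 403.0 y = -68911.64
-166.6 x + 124.6 y = -15085.04
Solving the 2×2 system: x ≈ 125.4, y ≈ 46.6 km.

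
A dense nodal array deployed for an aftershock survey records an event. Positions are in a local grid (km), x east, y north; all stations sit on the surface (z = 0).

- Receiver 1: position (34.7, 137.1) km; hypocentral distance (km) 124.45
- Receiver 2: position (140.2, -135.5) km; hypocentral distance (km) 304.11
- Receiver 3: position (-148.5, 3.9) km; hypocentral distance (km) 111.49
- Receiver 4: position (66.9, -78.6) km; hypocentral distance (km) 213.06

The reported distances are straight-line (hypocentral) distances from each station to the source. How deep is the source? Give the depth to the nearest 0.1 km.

Each station gives a sphere (x−x_i)² + (y−y_i)² + z² = d_i² (stations at z=0).
Subtracting the Receiver 1 sphere from Receiver 2 and Receiver 3: z² cancels, leaving linear equations in x and y:
211.0 x − 545.2 y = -58979.30
-366.4 x − 266.4 y = 5124.74
Solving: x ≈ -72.297, y ≈ 80.199 km (keep extra digits for the depth step; rounded: -72.3, 80.2).
Then from the Receiver 1 sphere: z² = 124.45² − (x − 34.7)² − (y − 137.1)² with x = -72.297, y = 80.199, so z ≈ 28.315 ≈ 28.3 km.

z ≈ 28.3 km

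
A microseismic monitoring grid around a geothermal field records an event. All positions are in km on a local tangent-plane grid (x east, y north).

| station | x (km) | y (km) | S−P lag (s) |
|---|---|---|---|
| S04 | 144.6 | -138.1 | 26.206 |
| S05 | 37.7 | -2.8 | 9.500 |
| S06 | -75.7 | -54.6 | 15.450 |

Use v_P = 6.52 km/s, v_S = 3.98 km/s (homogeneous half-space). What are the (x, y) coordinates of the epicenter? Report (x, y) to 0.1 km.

Distance from S−P lag: d = Δt · v_P v_S / (v_P − v_S) = Δt · (6.52·3.98)/(6.52−3.98) ≈ 10.2164·Δt.
So d_S04 = 267.73, d_S05 = 97.06, d_S06 = 157.84 km.
Circle about each station: (x − 144.6)² + (y + 138.1)² = 267.73²; (x − 37.7)² + (y + 2.8)² = 97.06²; (x + 75.7)² + (y + 54.6)² = 157.84².
Subtracting the S04 equation from the S05 and S06 equations removes the quadratic terms:
-213.8 x + 270.6 y = 23707.07
-440.6 x + 167.0 y = 15496.77
Solving the 2×2 system: x ≈ -2.8, y ≈ 85.4 km.
Check against S04 (with the unrounded x, y): √((x − 144.6)²+(y + 138.1)²) = 267.73 ≈ 267.73 km. ✓

x ≈ -2.8 km, y ≈ 85.4 km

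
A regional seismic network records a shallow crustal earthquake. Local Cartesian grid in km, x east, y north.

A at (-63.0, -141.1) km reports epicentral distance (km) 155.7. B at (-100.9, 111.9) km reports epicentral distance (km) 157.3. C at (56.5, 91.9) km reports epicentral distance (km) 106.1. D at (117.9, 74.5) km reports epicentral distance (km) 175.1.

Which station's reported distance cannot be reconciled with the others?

D

Solve using three stations at a time. Using A, B, C (subtract circle equations pairwise → linear system) gives (x, y) ≈ (7.4, -2.2).
Distances from that point to each station vs reported:
  A: calculated 155.7 vs reported 155.7 → residual 0.0 km
  B: calculated 157.3 vs reported 157.3 → residual 0.0 km
  C: calculated 106.1 vs reported 106.1 → residual 0.0 km
  D: calculated 134.5 vs reported 175.1 → residual 40.6 km
A, B, C are mutually consistent (residuals ≈ 0); D is off by 40.6 km.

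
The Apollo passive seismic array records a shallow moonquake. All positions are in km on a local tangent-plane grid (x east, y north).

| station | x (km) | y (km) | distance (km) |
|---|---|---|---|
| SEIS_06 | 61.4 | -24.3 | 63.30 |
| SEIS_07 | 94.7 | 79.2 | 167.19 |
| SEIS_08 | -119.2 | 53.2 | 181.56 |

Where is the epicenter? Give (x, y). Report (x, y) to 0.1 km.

Circle about each station: (x − 61.4)² + (y + 24.3)² = 63.30²; (x − 94.7)² + (y − 79.2)² = 167.19²; (x + 119.2)² + (y − 53.2)² = 181.56².
Subtracting the SEIS_06 equation from the SEIS_07 and SEIS_08 equations removes the quadratic terms:
66.6 x + 207.0 y = -13065.33
-361.2 x + 155.0 y = -16278.71
Solving the 2×2 system: x ≈ 15.8, y ≈ -68.2 km.

(15.8, -68.2)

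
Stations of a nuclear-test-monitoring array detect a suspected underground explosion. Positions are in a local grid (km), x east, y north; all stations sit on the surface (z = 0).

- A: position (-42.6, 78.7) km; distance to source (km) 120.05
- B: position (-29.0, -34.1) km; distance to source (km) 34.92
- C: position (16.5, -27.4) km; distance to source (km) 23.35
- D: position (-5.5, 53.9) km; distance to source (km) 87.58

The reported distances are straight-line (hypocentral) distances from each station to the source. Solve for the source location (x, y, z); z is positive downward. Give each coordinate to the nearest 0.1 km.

(1.3, -31.7, 17.2)

Each station gives a sphere (x−x_i)² + (y−y_i)² + z² = d_i² (stations at z=0).
Subtracting the A sphere from B and C: z² cancels, leaving linear equations in x and y:
27.2 x − 225.6 y = 7187.96
118.2 x − 212.2 y = 6881.34
Solving: x ≈ 1.299, y ≈ -31.705 km (keep extra digits for the depth step; rounded: 1.3, -31.7).
Then from the A sphere: z² = 120.05² − (x + 42.6)² − (y − 78.7)² with x = 1.299, y = -31.705, so z ≈ 17.193 ≈ 17.2 km.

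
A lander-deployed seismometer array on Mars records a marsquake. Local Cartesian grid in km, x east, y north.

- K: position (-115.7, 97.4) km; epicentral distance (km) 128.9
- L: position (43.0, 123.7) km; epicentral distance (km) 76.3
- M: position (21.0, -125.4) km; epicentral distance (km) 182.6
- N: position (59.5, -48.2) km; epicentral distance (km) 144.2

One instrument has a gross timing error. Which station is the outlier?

Solve using three stations at a time. Using K, L, M (subtract circle equations pairwise → linear system) gives (x, y) ≈ (6.6, 56.6).
Distances from that point to each station vs reported:
  K: calculated 128.9 vs reported 128.9 → residual 0.0 km
  L: calculated 76.3 vs reported 76.3 → residual 0.0 km
  M: calculated 182.6 vs reported 182.6 → residual 0.0 km
  N: calculated 117.4 vs reported 144.2 → residual 26.8 km
K, L, M are mutually consistent (residuals ≈ 0); N is off by 26.8 km.

N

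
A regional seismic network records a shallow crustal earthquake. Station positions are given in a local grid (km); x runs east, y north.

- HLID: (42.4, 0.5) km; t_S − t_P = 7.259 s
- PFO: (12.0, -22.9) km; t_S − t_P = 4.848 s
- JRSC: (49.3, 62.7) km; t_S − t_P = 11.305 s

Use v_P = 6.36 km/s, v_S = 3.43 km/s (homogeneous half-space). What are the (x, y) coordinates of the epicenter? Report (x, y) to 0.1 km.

(-11.5, 4.5)

Distance from S−P lag: d = Δt · v_P v_S / (v_P − v_S) = Δt · (6.36·3.43)/(6.36−3.43) ≈ 7.4453·Δt.
So d_HLID = 54.05, d_PFO = 36.09, d_JRSC = 84.17 km.
Circle about each station: (x − 42.4)² + (y − 0.5)² = 54.05²; (x − 12.0)² + (y + 22.9)² = 36.09²; (x − 49.3)² + (y − 62.7)² = 84.17².
Subtracting the HLID equation from the PFO and JRSC equations removes the quadratic terms:
-60.8 x − 46.8 y = 489.31
13.8 x + 124.4 y = 400.58
Solving the 2×2 system: x ≈ -11.5, y ≈ 4.5 km.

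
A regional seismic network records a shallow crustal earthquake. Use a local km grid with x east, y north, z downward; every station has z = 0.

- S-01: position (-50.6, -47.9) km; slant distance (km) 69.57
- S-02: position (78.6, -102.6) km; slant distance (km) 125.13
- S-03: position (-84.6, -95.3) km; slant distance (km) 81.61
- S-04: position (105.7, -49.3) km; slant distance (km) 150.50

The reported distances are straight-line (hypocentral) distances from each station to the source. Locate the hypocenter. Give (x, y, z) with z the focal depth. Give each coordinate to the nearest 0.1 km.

Each station gives a sphere (x−x_i)² + (y−y_i)² + z² = d_i² (stations at z=0).
Subtracting the S-01 sphere from S-02 and S-03: z² cancels, leaving linear equations in x and y:
258.4 x − 109.4 y = 1032.42
-68.0 x − 94.8 y = 9564.27
Solving: x ≈ -29.699, y ≈ -79.586 km (keep extra digits for the depth step; rounded: -29.7, -79.6).
Then from the S-01 sphere: z² = 69.57² − (x + 50.6)² − (y + 47.9)² with x = -29.699, y = -79.586, so z ≈ 58.302 ≈ 58.3 km.
Check against S-04 (with the unrounded solution): distance 150.50 ≈ 150.50 km. ✓

(-29.7, -79.6, 58.3)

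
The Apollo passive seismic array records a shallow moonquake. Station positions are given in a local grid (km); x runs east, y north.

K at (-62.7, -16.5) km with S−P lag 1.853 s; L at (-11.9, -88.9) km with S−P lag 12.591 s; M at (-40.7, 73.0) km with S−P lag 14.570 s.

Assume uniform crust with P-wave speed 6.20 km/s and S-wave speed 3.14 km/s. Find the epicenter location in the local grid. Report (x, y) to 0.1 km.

x ≈ -51.2 km, y ≈ -19.1 km

Distance from S−P lag: d = Δt · v_P v_S / (v_P − v_S) = Δt · (6.20·3.14)/(6.20−3.14) ≈ 6.3621·Δt.
So d_K = 11.79, d_L = 80.11, d_M = 92.70 km.
Circle about each station: (x + 62.7)² + (y + 16.5)² = 11.79²; (x + 11.9)² + (y + 88.9)² = 80.11²; (x + 40.7)² + (y − 73.0)² = 92.70².
Subtracting pairs of circle equations eliminates x²+y² and gives linear equations (the radical axes):
101.6 x − 144.8 y = -2437.33
44.0 x + 179.0 y = -5672.34
Solving the 2×2 system: x ≈ -51.2, y ≈ -19.1 km.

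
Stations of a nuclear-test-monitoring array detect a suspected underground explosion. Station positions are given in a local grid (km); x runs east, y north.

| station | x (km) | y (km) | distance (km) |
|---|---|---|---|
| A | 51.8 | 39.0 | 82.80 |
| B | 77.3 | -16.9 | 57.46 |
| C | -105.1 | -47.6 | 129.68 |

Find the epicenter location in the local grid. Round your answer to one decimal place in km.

24.3 km east, -39.1 km north

Circle about each station: (x − 51.8)² + (y − 39.0)² = 82.80²; (x − 77.3)² + (y + 16.9)² = 57.46²; (x + 105.1)² + (y + 47.6)² = 129.68².
Subtracting the A equation from the B and C equations removes the quadratic terms:
51.0 x − 111.8 y = 5610.85
-313.8 x − 173.2 y = -853.53
Solving the 2×2 system: x ≈ 24.3, y ≈ -39.1 km.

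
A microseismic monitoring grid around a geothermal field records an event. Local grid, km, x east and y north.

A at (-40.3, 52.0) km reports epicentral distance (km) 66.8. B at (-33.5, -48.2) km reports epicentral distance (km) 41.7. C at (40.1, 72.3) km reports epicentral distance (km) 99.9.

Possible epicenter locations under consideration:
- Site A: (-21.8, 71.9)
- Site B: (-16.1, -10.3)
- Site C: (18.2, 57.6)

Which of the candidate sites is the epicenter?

For each candidate, compare |candidate − station| to the reported distance:
Site A: residuals A 39.6, B 79.0, C 38.0 → max 79.0 km
Site B: residuals A 0.0, B 0.0, C 0.0 → max 0.0 km
Site C: residuals A 8.0, B 76.1, C 73.5 → max 76.1 km
Only Site B has all residuals ≈ 0.

Site B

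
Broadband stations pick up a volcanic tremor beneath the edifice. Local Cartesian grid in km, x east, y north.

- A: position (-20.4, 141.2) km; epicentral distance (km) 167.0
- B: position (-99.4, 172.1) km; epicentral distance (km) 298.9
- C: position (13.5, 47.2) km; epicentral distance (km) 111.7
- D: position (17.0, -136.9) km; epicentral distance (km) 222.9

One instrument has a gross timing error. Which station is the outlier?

B

Solve using three stations at a time. Using A, C, D (subtract circle equations pairwise → linear system) gives (x, y) ≈ (124.3, 58.3).
Distances from that point to each station vs reported:
  A: calculated 166.7 vs reported 167.0 → residual 0.3 km
  B: calculated 251.0 vs reported 298.9 → residual 47.9 km
  C: calculated 111.3 vs reported 111.7 → residual 0.4 km
  D: calculated 222.7 vs reported 222.9 → residual 0.2 km
A, C, D are mutually consistent (residuals ≈ 0); B is off by 47.9 km.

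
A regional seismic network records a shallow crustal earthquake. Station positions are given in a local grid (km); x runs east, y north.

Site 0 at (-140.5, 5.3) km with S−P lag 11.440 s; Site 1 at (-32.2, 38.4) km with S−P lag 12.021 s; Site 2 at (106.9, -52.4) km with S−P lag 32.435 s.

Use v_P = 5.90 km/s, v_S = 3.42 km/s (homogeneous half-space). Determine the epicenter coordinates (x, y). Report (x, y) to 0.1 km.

Distance from S−P lag: d = Δt · v_P v_S / (v_P − v_S) = Δt · (5.90·3.42)/(5.90−3.42) ≈ 8.1363·Δt.
So d_Site 0 = 93.08, d_Site 1 = 97.81, d_Site 2 = 263.90 km.
Circle about each station: (x + 140.5)² + (y − 5.3)² = 93.08²; (x + 32.2)² + (y − 38.4)² = 97.81²; (x − 106.9)² + (y + 52.4)² = 263.90².
Subtracting the Site 0 equation from the Site 1 and Site 2 equations removes the quadratic terms:
216.6 x + 66.2 y = -18159.85
494.8 x − 115.4 y = -66574.29
Solving the 2×2 system: x ≈ -112.6, y ≈ 94.1 km.
Check against Site 0 (with the unrounded x, y): √((x + 140.5)²+(y − 5.3)²) = 93.08 ≈ 93.08 km. ✓

(-112.6, 94.1)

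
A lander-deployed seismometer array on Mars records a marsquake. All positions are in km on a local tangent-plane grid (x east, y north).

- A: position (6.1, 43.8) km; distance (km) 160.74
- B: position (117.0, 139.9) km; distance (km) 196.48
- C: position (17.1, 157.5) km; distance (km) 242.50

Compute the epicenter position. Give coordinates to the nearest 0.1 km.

132.1 km east, -56.0 km north

Circle about each station: (x − 6.1)² + (y − 43.8)² = 160.74²; (x − 117.0)² + (y − 139.9)² = 196.48²; (x − 17.1)² + (y − 157.5)² = 242.50².
Subtracting the A equation from the B and C equations removes the quadratic terms:
221.8 x + 192.2 y = 18538.32
22.0 x + 227.4 y = -9825.89
Solving the 2×2 system: x ≈ 132.1, y ≈ -56.0 km.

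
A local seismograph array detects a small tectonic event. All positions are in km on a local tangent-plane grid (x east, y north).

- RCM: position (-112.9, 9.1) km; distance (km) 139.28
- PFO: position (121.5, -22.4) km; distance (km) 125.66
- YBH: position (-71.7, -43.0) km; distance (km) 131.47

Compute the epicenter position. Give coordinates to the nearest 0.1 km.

Circle about each station: (x + 112.9)² + (y − 9.1)² = 139.28²; (x − 121.5)² + (y + 22.4)² = 125.66²; (x + 71.7)² + (y + 43.0)² = 131.47².
Subtracting pairs of circle equations eliminates x²+y² and gives linear equations (the radical axes):
468.8 x − 63.0 y = 6043.27
82.4 x − 104.2 y = -3724.77
Solving the 2×2 system: x ≈ 19.8, y ≈ 51.4 km.

x ≈ 19.8 km, y ≈ 51.4 km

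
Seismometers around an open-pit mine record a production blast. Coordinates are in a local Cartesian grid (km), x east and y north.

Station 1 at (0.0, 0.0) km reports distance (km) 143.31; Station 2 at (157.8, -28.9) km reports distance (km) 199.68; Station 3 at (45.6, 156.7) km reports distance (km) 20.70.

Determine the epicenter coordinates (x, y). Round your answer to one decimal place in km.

(45.2, 136.0)

Circle about each station: x² + y² = 143.31²; (x − 157.8)² + (y + 28.9)² = 199.68²; (x − 45.6)² + (y − 156.7)² = 20.70².
Subtracting pairs of circle equations eliminates x²+y² and gives linear equations (the radical axes):
315.6 x − 57.8 y = 6401.70
91.2 x + 313.4 y = 46743.52
Solving the 2×2 system: x ≈ 45.2, y ≈ 136.0 km.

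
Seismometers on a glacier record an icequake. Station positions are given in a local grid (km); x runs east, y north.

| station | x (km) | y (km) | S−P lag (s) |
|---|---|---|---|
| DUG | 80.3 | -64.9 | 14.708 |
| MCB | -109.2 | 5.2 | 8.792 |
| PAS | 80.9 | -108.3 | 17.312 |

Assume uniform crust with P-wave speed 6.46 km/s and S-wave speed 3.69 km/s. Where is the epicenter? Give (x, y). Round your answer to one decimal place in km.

Distance from S−P lag: d = Δt · v_P v_S / (v_P − v_S) = Δt · (6.46·3.69)/(6.46−3.69) ≈ 8.6056·Δt.
So d_DUG = 126.57, d_MCB = 75.66, d_PAS = 148.98 km.
Circle about each station: (x − 80.3)² + (y + 64.9)² = 126.57²; (x + 109.2)² + (y − 5.2)² = 75.66²; (x − 80.9)² + (y + 108.3)² = 148.98².
Subtracting pairs of circle equations eliminates x²+y² and gives linear equations (the radical axes):
-379.0 x + 140.2 y = 11587.11
1.2 x − 86.8 y = 1438.52
Solving the 2×2 system: x ≈ -36.9, y ≈ -17.1 km.
Check against DUG (with the unrounded x, y): √((x − 80.3)²+(y + 64.9)²) = 126.57 ≈ 126.57 km. ✓

(-36.9, -17.1)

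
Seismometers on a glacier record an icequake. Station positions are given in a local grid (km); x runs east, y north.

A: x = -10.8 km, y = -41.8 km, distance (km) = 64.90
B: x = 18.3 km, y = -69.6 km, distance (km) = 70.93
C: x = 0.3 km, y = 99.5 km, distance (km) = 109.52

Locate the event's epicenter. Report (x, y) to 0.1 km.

x ≈ 40.7 km, y ≈ -2.3 km

Circle about each station: (x + 10.8)² + (y + 41.8)² = 64.90²; (x − 18.3)² + (y + 69.6)² = 70.93²; (x − 0.3)² + (y − 99.5)² = 109.52².
Subtracting pairs of circle equations eliminates x²+y² and gives linear equations (the radical axes):
58.2 x − 55.6 y = 2496.12
22.2 x + 282.6 y = 253.84
Solving the 2×2 system: x ≈ 40.7, y ≈ -2.3 km.
Check against A (with the unrounded x, y): √((x + 10.8)²+(y + 41.8)²) = 64.90 ≈ 64.90 km. ✓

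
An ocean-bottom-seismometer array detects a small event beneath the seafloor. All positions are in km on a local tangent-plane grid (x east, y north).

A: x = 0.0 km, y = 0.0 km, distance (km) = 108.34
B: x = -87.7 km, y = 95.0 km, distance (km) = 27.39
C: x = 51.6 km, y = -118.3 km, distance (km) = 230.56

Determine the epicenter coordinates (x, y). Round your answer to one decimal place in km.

Circle about each station: x² + y² = 108.34²; (x + 87.7)² + (y − 95.0)² = 27.39²; (x − 51.6)² + (y + 118.3)² = 230.56².
Subtracting the A equation from the B and C equations removes the quadratic terms:
-175.4 x + 190.0 y = 27703.63
103.2 x − 236.6 y = -24762.91
Solving the 2×2 system: x ≈ -84.5, y ≈ 67.8 km.

-84.5 km east, 67.8 km north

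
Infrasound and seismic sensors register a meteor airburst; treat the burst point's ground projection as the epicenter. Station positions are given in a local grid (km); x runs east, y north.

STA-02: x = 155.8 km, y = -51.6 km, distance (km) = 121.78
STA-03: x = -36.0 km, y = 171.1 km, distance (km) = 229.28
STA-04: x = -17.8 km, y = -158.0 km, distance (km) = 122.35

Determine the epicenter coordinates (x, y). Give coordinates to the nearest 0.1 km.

34.1 km east, -47.2 km north

Circle about each station: (x − 155.8)² + (y + 51.6)² = 121.78²; (x + 36.0)² + (y − 171.1)² = 229.28²; (x + 17.8)² + (y + 158.0)² = 122.35².
Subtracting pairs of circle equations eliminates x²+y² and gives linear equations (the radical axes):
-383.6 x + 445.4 y = -34103.94
-347.2 x − 212.8 y = -1794.51
Solving the 2×2 system: x ≈ 34.1, y ≈ -47.2 km.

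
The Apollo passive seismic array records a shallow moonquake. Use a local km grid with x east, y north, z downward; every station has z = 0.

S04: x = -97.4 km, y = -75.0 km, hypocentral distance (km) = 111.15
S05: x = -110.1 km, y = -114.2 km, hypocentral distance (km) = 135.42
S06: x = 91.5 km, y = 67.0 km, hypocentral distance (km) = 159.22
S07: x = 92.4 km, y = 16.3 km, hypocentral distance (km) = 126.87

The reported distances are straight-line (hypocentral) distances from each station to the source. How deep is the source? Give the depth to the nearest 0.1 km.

z ≈ 51.5 km

Each station gives a sphere (x−x_i)² + (y−y_i)² + z² = d_i² (stations at z=0).
Subtracting the S04 sphere from S05 and S06: z² cancels, leaving linear equations in x and y:
-25.4 x − 78.4 y = 4067.64
377.8 x + 284.0 y = -15247.20
Solving: x ≈ -1.793, y ≈ -51.302 km (keep extra digits for the depth step; rounded: -1.8, -51.3).
Then from the S04 sphere: z² = 111.15² − (x + 97.4)² − (y + 75.0)² with x = -1.793, y = -51.302, so z ≈ 51.498 ≈ 51.5 km.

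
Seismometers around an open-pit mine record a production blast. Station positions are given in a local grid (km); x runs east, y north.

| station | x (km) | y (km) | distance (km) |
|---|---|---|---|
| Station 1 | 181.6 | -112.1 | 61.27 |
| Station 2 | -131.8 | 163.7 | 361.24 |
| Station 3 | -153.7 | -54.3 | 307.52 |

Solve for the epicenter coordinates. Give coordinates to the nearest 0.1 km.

(153.8, -57.5)

Circle about each station: (x − 181.6)² + (y + 112.1)² = 61.27²; (x + 131.8)² + (y − 163.7)² = 361.24²; (x + 153.7)² + (y + 54.3)² = 307.52².
Subtracting pairs of circle equations eliminates x²+y² and gives linear equations (the radical axes):
-626.8 x + 551.6 y = -128116.36
-670.6 x + 115.6 y = -109787.33
Solving the 2×2 system: x ≈ 153.8, y ≈ -57.5 km.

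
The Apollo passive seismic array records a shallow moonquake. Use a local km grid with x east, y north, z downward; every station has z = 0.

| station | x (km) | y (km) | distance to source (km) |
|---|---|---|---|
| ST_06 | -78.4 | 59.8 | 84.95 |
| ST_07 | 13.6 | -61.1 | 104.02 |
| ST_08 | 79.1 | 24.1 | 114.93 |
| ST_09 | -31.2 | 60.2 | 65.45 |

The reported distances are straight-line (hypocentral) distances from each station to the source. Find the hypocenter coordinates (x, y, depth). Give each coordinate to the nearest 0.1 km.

x ≈ -23.4 km, y ≈ 21.1 km, depth ≈ 51.9 km

Each station gives a sphere (x−x_i)² + (y−y_i)² + z² = d_i² (stations at z=0).
Subtracting the ST_06 sphere from ST_07 and ST_08: z² cancels, leaving linear equations in x and y:
184.0 x − 241.8 y = -9408.09
315.0 x − 71.4 y = -8877.38
Solving: x ≈ -23.399, y ≈ 21.103 km (keep extra digits for the depth step; rounded: -23.4, 21.1).
Then from the ST_06 sphere: z² = 84.95² − (x + 78.4)² − (y − 59.8)² with x = -23.399, y = 21.103, so z ≈ 51.903 ≈ 51.9 km.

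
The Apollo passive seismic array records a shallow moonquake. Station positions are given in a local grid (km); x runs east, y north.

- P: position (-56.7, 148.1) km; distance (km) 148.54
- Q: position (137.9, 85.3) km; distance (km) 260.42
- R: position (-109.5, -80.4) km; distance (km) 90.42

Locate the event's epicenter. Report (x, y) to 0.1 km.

(-111.4, 10.0)

Circle about each station: (x + 56.7)² + (y − 148.1)² = 148.54²; (x − 137.9)² + (y − 85.3)² = 260.42²; (x + 109.5)² + (y + 80.4)² = 90.42².
Subtracting pairs of circle equations eliminates x²+y² and gives linear equations (the radical axes):
389.2 x − 125.6 y = -44610.44
-105.6 x − 457.0 y = 7194.27
Solving the 2×2 system: x ≈ -111.4, y ≈ 10.0 km.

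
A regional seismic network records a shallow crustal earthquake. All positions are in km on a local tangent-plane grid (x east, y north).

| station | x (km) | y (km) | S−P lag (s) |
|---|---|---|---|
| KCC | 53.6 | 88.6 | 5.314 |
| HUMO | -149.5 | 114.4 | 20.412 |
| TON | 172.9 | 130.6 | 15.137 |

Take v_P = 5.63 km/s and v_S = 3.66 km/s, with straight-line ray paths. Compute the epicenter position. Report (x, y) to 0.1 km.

Distance from S−P lag: d = Δt · v_P v_S / (v_P − v_S) = Δt · (5.63·3.66)/(5.63−3.66) ≈ 10.4598·Δt.
So d_KCC = 55.58, d_HUMO = 213.51, d_TON = 158.33 km.
Circle about each station: (x − 53.6)² + (y − 88.6)² = 55.58²; (x + 149.5)² + (y − 114.4)² = 213.51²; (x − 172.9)² + (y − 130.6)² = 158.33².
Subtracting pairs of circle equations eliminates x²+y² and gives linear equations (the radical axes):
-406.2 x + 51.6 y = -17782.69
238.6 x + 84.0 y = 14248.60
Solving the 2×2 system: x ≈ 48.0, y ≈ 33.3 km.

48.0 km east, 33.3 km north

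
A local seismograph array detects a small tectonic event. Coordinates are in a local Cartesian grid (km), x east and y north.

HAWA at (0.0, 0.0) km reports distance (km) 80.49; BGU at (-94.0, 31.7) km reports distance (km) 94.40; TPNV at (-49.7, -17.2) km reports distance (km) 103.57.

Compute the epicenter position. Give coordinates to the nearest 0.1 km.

Circle about each station: x² + y² = 80.49²; (x + 94.0)² + (y − 31.7)² = 94.40²; (x + 49.7)² + (y + 17.2)² = 103.57².
Subtracting pairs of circle equations eliminates x²+y² and gives linear equations (the radical axes):
-188.0 x + 63.4 y = 7408.17
-99.4 x − 34.4 y = -1482.17
Solving the 2×2 system: x ≈ -12.6, y ≈ 79.5 km.

(-12.6, 79.5)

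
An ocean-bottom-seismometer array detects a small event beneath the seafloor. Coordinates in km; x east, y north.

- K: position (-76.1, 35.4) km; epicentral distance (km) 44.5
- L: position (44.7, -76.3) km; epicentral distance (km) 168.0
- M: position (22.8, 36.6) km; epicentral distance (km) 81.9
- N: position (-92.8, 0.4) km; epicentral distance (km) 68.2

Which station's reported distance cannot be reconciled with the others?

Solve using three stations at a time. Using L, M, N (subtract circle equations pairwise → linear system) gives (x, y) ≈ (-56.3, 58.0).
Distances from that point to each station vs reported:
  K: calculated 30.1 vs reported 44.5 → residual 14.4 km
  L: calculated 168.0 vs reported 168.0 → residual 0.0 km
  M: calculated 81.9 vs reported 81.9 → residual 0.0 km
  N: calculated 68.2 vs reported 68.2 → residual 0.0 km
L, M, N are mutually consistent (residuals ≈ 0); K is off by 14.4 km.

K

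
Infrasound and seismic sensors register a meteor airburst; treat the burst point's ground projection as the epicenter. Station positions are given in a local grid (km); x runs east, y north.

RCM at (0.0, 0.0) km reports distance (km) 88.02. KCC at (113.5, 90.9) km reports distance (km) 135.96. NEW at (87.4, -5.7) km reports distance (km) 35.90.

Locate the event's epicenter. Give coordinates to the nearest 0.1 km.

Circle about each station: x² + y² = 88.02²; (x − 113.5)² + (y − 90.9)² = 135.96²; (x − 87.4)² + (y + 5.7)² = 35.90².
Subtracting the RCM equation from the KCC and NEW equations removes the quadratic terms:
227.0 x + 181.8 y = 10407.46
174.8 x − 11.4 y = 14129.96
Solving the 2×2 system: x ≈ 78.2, y ≈ -40.4 km.
Check against RCM (with the unrounded x, y): √(x²+y²) = 88.02 ≈ 88.02 km. ✓

x ≈ 78.2 km, y ≈ -40.4 km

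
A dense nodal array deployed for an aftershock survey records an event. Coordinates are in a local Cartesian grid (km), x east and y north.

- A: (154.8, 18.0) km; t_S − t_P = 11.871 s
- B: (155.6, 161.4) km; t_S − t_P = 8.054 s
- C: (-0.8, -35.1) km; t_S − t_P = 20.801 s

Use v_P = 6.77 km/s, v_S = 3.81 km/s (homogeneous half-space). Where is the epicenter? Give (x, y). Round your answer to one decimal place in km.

107.7 km east, 110.1 km north

Distance from S−P lag: d = Δt · v_P v_S / (v_P − v_S) = Δt · (6.77·3.81)/(6.77−3.81) ≈ 8.7141·Δt.
So d_A = 103.44, d_B = 70.18, d_C = 181.26 km.
Circle about each station: (x − 154.8)² + (y − 18.0)² = 103.44²; (x − 155.6)² + (y − 161.4)² = 70.18²; (x + 0.8)² + (y + 35.1)² = 181.26².
Subtracting pairs of circle equations eliminates x²+y² and gives linear equations (the radical axes):
1.6 x + 286.8 y = 31748.88
-311.2 x − 106.2 y = -45209.74
Solving the 2×2 system: x ≈ 107.7, y ≈ 110.1 km.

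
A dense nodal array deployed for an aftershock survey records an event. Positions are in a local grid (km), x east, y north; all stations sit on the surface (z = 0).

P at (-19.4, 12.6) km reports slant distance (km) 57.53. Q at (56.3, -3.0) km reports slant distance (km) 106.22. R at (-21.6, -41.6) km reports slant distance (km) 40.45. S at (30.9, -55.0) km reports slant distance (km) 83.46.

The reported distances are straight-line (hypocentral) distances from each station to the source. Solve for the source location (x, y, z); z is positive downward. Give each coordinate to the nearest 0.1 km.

Each station gives a sphere (x−x_i)² + (y−y_i)² + z² = d_i² (stations at z=0).
Subtracting the P sphere from Q and R: z² cancels, leaving linear equations in x and y:
151.4 x − 31.2 y = -5329.42
-4.4 x − 108.4 y = 3335.50
Solving: x ≈ -41.197, y ≈ -29.098 km (keep extra digits for the depth step; rounded: -41.2, -29.1).
Then from the P sphere: z² = 57.53² − (x + 19.4)² − (y − 12.6)² with x = -41.197, y = -29.098, so z ≈ 33.104 ≈ 33.1 km.
Check against S (with the unrounded solution): distance 83.46 ≈ 83.46 km. ✓

(-41.2, -29.1, 33.1)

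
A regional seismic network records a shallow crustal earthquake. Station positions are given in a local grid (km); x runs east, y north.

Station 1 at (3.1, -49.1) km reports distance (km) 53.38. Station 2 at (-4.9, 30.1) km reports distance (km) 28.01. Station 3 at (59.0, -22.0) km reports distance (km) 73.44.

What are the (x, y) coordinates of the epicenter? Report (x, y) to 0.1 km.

-10.2 km east, 2.6 km north

Circle about each station: (x − 3.1)² + (y + 49.1)² = 53.38²; (x + 4.9)² + (y − 30.1)² = 28.01²; (x − 59.0)² + (y + 22.0)² = 73.44².
Subtracting the Station 1 equation from the Station 2 and Station 3 equations removes the quadratic terms:
-16.0 x + 158.4 y = 574.46
111.8 x + 54.2 y = -999.43
Solving the 2×2 system: x ≈ -10.2, y ≈ 2.6 km.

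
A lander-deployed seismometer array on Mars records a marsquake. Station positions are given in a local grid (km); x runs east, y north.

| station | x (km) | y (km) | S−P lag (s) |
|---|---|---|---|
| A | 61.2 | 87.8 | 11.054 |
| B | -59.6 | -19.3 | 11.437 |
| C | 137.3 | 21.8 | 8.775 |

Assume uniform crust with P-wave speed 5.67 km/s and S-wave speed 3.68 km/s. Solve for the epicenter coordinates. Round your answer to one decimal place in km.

Distance from S−P lag: d = Δt · v_P v_S / (v_P − v_S) = Δt · (5.67·3.68)/(5.67−3.68) ≈ 10.4852·Δt.
So d_A = 115.90, d_B = 119.92, d_C = 92.01 km.
Circle about each station: (x − 61.2)² + (y − 87.8)² = 115.90²; (x + 59.6)² + (y + 19.3)² = 119.92²; (x − 137.3)² + (y − 21.8)² = 92.01².
Subtracting the A equation from the B and C equations removes the quadratic terms:
-241.6 x − 214.2 y = -8477.63
152.2 x − 132.0 y = 12839.22
Solving the 2×2 system: x ≈ 60.0, y ≈ -28.1 km.

(60.0, -28.1)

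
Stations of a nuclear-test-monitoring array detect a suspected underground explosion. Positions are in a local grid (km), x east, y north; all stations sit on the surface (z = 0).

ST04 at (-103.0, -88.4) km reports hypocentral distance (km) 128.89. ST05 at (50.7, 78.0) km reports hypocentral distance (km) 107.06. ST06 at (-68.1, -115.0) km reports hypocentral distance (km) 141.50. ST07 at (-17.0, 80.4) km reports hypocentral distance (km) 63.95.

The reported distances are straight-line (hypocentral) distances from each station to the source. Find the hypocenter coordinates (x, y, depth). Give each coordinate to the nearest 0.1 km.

Each station gives a sphere (x−x_i)² + (y−y_i)² + z² = d_i² (stations at z=0).
Subtracting the ST04 sphere from ST05 and ST06: z² cancels, leaving linear equations in x and y:
307.4 x + 332.8 y = -4618.28
69.8 x − 53.2 y = -3970.57
Solving: x ≈ -39.590, y ≈ 22.691 km (keep extra digits for the depth step; rounded: -39.6, 22.7).
Then from the ST04 sphere: z² = 128.89² − (x + 103.0)² − (y + 88.4)² with x = -39.590, y = 22.691, so z ≈ 15.830 ≈ 15.8 km.

x ≈ -39.6 km, y ≈ 22.7 km, depth ≈ 15.8 km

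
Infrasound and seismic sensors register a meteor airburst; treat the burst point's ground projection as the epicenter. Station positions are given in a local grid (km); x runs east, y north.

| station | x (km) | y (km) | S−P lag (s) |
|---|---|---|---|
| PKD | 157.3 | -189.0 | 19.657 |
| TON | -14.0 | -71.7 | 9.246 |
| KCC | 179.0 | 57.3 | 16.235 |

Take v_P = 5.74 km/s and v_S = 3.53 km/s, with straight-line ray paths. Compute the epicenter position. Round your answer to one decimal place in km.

62.7 km east, -35.6 km north

Distance from S−P lag: d = Δt · v_P v_S / (v_P − v_S) = Δt · (5.74·3.53)/(5.74−3.53) ≈ 9.1684·Δt.
So d_PKD = 180.22, d_TON = 84.77, d_KCC = 148.85 km.
Circle about each station: (x − 157.3)² + (y + 189.0)² = 180.22²; (x + 14.0)² + (y + 71.7)² = 84.77²; (x − 179.0)² + (y − 57.3)² = 148.85².
Subtracting the PKD equation from the TON and KCC equations removes the quadratic terms:
-342.6 x + 234.6 y = -29834.10
43.4 x + 492.6 y = -14817.07
Solving the 2×2 system: x ≈ 62.7, y ≈ -35.6 km.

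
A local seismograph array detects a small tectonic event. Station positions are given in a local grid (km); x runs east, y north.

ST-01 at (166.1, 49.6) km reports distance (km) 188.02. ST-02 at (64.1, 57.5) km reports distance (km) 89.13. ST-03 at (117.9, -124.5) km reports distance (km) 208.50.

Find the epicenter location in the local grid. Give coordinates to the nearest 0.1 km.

Circle about each station: (x − 166.1)² + (y − 49.6)² = 188.02²; (x − 64.1)² + (y − 57.5)² = 89.13²; (x − 117.9)² + (y + 124.5)² = 208.50².
Subtracting pairs of circle equations eliminates x²+y² and gives linear equations (the radical axes):
-204.0 x + 15.8 y = 4773.05
-96.4 x − 348.2 y = -8769.44
Solving the 2×2 system: x ≈ -21.0, y ≈ 31.0 km.
Check against ST-01 (with the unrounded x, y): √((x − 166.1)²+(y − 49.6)²) = 188.02 ≈ 188.02 km. ✓

x ≈ -21.0 km, y ≈ 31.0 km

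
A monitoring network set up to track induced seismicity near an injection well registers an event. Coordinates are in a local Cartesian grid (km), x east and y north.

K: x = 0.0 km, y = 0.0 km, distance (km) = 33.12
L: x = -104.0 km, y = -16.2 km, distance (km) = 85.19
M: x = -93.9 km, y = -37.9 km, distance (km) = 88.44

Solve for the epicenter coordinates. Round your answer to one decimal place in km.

(-26.7, 19.6)

Circle about each station: x² + y² = 33.12²; (x + 104.0)² + (y + 16.2)² = 85.19²; (x + 93.9)² + (y + 37.9)² = 88.44².
Subtracting pairs of circle equations eliminates x²+y² and gives linear equations (the radical axes):
-208.0 x − 32.4 y = 4918.04
-187.8 x − 75.8 y = 3528.92
Solving the 2×2 system: x ≈ -26.7, y ≈ 19.6 km.
Check against K (with the unrounded x, y): √(x²+y²) = 33.11 ≈ 33.12 km. ✓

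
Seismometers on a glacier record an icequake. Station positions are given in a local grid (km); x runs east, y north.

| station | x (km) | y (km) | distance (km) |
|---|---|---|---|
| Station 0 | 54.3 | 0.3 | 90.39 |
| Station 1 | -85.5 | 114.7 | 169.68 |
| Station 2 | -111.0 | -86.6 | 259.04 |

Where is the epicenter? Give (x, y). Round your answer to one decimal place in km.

x ≈ 81.8 km, y ≈ 86.4 km

Circle about each station: (x − 54.3)² + (y − 0.3)² = 90.39²; (x + 85.5)² + (y − 114.7)² = 169.68²; (x + 111.0)² + (y + 86.6)² = 259.04².
Subtracting pairs of circle equations eliminates x²+y² and gives linear equations (the radical axes):
-279.6 x + 228.8 y = -3103.19
-330.6 x − 173.8 y = -42059.39
Solving the 2×2 system: x ≈ 81.8, y ≈ 86.4 km.
Check against Station 0 (with the unrounded x, y): √((x − 54.3)²+(y − 0.3)²) = 90.38 ≈ 90.39 km. ✓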